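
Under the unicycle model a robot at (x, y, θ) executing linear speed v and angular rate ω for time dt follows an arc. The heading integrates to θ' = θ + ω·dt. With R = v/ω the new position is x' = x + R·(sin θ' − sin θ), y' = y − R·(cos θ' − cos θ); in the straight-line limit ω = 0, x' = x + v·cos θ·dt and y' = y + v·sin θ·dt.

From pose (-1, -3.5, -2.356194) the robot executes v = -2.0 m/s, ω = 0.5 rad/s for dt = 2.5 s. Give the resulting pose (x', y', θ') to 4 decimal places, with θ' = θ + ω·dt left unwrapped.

θ' = -2.3562 + 0.5·2.5 = -1.1062
R = v/ω = -2.0/0.5 = -4.0000
x' = -1 + -4.0000·(sin -1.1062 − sin -2.3562) = -0.2524
y' = -3.5 − -4.0000·(cos -1.1062 − cos -2.3562) = 1.1207

(-0.2524, 1.1207, -1.1062)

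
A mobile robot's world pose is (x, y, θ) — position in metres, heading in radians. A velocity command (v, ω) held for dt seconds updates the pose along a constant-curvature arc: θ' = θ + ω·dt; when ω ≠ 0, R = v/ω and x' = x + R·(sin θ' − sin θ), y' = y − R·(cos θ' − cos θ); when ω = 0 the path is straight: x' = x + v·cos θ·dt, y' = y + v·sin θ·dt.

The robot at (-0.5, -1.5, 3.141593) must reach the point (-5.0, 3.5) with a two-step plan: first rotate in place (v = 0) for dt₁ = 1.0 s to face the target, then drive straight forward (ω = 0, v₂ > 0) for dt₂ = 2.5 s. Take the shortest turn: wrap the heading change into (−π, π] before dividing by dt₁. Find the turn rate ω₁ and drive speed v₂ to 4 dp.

heading to target = atan2(3.5−-1.5, -5−-0.5) = 2.3036
Δθ = wrap(2.3036 − 3.1416) = -0.8380; ω₁ = Δθ/dt₁ = -0.8380
distance = √((-5−-0.5)² + (3.5−-1.5)²) = 6.7268; v₂ = distance/dt₂ = 2.6907

ω₁ = -0.8380, v₂ = 2.6907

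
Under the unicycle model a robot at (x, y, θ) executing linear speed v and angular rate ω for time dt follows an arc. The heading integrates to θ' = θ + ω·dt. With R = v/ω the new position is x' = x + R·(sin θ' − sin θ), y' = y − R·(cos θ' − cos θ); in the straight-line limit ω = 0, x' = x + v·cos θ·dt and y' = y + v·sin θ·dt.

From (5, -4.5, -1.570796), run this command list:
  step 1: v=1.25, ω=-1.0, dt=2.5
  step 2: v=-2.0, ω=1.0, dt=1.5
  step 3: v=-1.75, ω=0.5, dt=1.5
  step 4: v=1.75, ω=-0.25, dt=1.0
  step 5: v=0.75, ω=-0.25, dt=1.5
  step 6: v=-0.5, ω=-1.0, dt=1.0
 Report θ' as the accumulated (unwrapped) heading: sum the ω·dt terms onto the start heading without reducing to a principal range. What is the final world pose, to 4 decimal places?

(6.0528, -6.0501, -3.4458)

step 1: θ'=-4.0708 (R=-1.2500) → pose (2.7486, -5.2481, -4.0708)
step 2: θ'=-2.5708 (R=-2.0000) → pose (5.4315, -5.7341, -2.5708)
step 3: θ'=-1.8208 (R=-3.5000) → pose (6.9316, -3.6549, -1.8208)
step 4: θ'=-2.0708 (R=-7.0000) → pose (6.2923, -5.2790, -2.0708)
step 5: θ'=-2.4458 (R=-3.0000) → pose (5.5825, -6.1434, -2.4458)
step 6: θ'=-3.4458 (R=0.5000) → pose (6.0528, -6.0501, -3.4458)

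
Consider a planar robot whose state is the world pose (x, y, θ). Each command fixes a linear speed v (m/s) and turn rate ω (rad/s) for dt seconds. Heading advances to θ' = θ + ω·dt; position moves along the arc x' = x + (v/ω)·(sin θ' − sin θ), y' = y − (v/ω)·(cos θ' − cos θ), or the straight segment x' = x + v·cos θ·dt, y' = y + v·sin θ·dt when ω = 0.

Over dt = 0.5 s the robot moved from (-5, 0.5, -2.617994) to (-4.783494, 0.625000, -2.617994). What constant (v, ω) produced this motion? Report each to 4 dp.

Δθ = -2.617994 − -2.617994 = 0.000000
ω = Δθ/dt = 0.000000/0.5 = 0.0000
ω = 0 → v = (Δx·cos θ + Δy·sin θ)/dt = -0.5000

v = -0.5000, ω = 0.0000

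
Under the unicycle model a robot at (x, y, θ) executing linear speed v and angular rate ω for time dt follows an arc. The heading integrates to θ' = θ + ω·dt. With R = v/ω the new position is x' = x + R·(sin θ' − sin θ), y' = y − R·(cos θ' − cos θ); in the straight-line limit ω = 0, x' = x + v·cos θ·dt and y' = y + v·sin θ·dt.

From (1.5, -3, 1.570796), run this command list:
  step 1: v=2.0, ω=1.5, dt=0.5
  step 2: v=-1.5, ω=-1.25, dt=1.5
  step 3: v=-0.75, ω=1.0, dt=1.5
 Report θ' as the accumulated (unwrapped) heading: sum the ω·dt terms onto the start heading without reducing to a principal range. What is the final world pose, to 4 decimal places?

step 1: θ'=2.3208 (R=1.3333) → pose (1.1423, -2.0911, 2.3208)
step 2: θ'=0.4458 (R=1.2000) → pose (0.7816, -3.9918, 0.4458)
step 3: θ'=1.9458 (R=-0.7500) → pose (0.4071, -4.9432, 1.9458)

(0.4071, -4.9432, 1.9458)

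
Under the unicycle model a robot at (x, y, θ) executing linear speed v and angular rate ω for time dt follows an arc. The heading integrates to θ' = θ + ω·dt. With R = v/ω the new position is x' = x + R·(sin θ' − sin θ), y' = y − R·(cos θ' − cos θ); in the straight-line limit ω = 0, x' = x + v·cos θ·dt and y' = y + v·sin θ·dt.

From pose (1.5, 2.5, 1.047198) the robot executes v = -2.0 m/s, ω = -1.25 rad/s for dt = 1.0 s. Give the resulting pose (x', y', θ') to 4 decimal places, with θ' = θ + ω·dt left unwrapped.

θ' = 1.0472 + -1.25·1.0 = -0.2028
R = v/ω = -2.0/-1.25 = 1.6000
x' = 1.5 + 1.6000·(sin -0.2028 − sin 1.0472) = -0.2079
y' = 2.5 − 1.6000·(cos -0.2028 − cos 1.0472) = 1.7328

(-0.2079, 1.7328, -0.2028)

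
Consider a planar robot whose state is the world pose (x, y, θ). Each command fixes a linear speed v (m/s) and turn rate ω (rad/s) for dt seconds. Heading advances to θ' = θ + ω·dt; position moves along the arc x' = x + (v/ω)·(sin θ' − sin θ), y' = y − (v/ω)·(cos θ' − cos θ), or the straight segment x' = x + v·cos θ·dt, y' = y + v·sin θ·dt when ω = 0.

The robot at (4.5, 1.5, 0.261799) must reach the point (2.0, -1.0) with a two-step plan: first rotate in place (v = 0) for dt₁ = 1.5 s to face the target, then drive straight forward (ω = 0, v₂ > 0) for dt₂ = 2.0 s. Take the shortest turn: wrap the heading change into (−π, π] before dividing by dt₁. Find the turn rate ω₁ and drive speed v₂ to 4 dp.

heading to target = atan2(-1−1.5, 2−4.5) = -2.3562
Δθ = wrap(-2.3562 − 0.2618) = -2.6180; ω₁ = Δθ/dt₁ = -1.7453
distance = √((2−4.5)² + (-1−1.5)²) = 3.5355; v₂ = distance/dt₂ = 1.7678

ω₁ = -1.7453, v₂ = 1.7678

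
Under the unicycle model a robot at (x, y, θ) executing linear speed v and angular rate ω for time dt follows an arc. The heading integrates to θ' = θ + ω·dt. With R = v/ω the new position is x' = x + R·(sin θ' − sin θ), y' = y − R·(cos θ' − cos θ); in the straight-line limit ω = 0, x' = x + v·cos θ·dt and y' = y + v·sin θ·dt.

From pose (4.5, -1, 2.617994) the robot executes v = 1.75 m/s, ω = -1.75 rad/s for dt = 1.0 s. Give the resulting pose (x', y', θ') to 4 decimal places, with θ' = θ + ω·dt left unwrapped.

θ' = 2.6180 + -1.75·1.0 = 0.8680
R = v/ω = 1.75/-1.75 = -1.0000
x' = 4.5 + -1.0000·(sin 0.8680 − sin 2.6180) = 4.2370
y' = -1 − -1.0000·(cos 0.8680 − cos 2.6180) = 0.5124

(4.2370, 0.5124, 0.8680)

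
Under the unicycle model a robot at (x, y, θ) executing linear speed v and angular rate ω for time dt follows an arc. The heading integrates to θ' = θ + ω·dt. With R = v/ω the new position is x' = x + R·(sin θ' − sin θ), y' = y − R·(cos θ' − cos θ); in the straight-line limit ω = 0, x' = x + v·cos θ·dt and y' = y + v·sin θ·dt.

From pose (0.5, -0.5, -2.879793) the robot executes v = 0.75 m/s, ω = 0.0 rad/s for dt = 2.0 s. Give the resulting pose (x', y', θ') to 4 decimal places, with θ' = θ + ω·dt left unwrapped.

θ' = -2.8798 + 0.0·2.0 = -2.8798
ω = 0 → straight: x' = 0.5 + 0.75·cos(-2.8798)·2.0 = -0.9489
y' = -0.5 + 0.75·sin(-2.8798)·2.0 = -0.8882

(-0.9489, -0.8882, -2.8798)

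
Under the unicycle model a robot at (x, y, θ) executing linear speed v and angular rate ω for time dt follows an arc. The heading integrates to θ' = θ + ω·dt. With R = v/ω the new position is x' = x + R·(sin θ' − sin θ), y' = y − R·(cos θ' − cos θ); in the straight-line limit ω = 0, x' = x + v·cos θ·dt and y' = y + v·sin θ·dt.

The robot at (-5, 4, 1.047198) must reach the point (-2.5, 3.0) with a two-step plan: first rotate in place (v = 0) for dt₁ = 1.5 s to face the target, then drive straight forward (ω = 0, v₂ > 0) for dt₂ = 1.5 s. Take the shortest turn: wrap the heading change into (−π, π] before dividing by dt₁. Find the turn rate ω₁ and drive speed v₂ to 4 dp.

ω₁ = -0.9518, v₂ = 1.7951

heading to target = atan2(3−4, -2.5−-5) = -0.3805
Δθ = wrap(-0.3805 − 1.0472) = -1.4277; ω₁ = Δθ/dt₁ = -0.9518
distance = √((-2.5−-5)² + (3−4)²) = 2.6926; v₂ = distance/dt₂ = 1.7951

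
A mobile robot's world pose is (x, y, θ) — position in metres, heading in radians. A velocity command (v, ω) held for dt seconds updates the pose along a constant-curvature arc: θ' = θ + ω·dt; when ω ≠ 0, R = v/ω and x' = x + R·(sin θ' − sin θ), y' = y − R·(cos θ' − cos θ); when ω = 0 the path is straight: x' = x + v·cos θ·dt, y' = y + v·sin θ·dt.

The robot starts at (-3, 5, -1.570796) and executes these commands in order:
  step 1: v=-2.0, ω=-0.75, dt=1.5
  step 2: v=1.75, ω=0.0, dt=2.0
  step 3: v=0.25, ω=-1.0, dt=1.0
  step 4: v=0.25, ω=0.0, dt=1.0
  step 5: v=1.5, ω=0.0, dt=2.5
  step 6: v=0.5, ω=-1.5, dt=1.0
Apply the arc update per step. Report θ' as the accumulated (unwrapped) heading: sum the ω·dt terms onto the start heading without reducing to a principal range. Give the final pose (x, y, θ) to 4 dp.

(-8.4014, 8.4534, -5.1958)

step 1: θ'=-2.6958 (R=2.6667) → pose (-1.4831, 7.4060, -2.6958)
step 2: θ'=-2.6958 (straight) → pose (-4.6411, 5.8969, -2.6958)
step 3: θ'=-3.6958 (R=-0.2500) → pose (-4.8804, 5.9099, -3.6958)
step 4: θ'=-3.6958 (straight) → pose (-5.0930, 6.0415, -3.6958)
step 5: θ'=-3.6958 (straight) → pose (-8.2817, 8.0150, -3.6958)
step 6: θ'=-5.1958 (R=-0.3333) → pose (-8.4014, 8.4534, -5.1958)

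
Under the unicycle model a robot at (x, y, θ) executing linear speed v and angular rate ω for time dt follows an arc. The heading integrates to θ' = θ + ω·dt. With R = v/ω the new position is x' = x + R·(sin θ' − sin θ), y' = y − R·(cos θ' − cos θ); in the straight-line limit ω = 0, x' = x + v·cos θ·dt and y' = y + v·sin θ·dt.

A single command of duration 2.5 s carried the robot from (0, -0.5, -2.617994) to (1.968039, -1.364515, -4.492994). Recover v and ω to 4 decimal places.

Δθ = -4.492994 − -2.617994 = -1.875000
ω = Δθ/dt = -1.875000/2.5 = -0.7500
R = Δx/(sin θ' − sin θ) = 1.3333
v = R·ω = 1.3333·-0.7500 = -1.0000

v = -1.0000, ω = -0.7500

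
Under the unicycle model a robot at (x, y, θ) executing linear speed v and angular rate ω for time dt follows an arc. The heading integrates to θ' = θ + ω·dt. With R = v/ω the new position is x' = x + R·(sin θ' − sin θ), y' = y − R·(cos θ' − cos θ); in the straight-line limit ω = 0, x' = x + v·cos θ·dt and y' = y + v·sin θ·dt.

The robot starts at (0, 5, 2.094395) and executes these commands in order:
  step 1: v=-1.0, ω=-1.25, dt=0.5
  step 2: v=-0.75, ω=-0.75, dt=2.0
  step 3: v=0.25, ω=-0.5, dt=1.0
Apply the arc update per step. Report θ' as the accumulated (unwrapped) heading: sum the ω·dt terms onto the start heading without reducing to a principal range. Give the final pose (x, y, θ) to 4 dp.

step 1: θ'=1.4694 (R=0.8000) → pose (0.1031, 4.5190, 1.4694)
step 2: θ'=-0.0306 (R=1.0000) → pose (-0.9224, 3.6207, -0.0306)
step 3: θ'=-0.5306 (R=-0.5000) → pose (-0.6847, 3.5522, -0.5306)

(-0.6847, 3.5522, -0.5306)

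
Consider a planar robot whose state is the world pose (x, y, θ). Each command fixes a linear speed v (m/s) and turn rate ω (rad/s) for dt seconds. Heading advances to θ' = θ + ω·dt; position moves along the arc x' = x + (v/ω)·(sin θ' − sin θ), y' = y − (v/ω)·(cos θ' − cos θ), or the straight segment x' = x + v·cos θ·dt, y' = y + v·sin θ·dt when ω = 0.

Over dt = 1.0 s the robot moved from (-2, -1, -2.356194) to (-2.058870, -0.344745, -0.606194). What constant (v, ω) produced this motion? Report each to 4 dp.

Δθ = -0.606194 − -2.356194 = 1.750000
ω = Δθ/dt = 1.750000/1.0 = 1.7500
R = −Δy/(cos θ' − cos θ) = -0.4286
v = R·ω = -0.4286·1.7500 = -0.7500

v = -0.7500, ω = 1.7500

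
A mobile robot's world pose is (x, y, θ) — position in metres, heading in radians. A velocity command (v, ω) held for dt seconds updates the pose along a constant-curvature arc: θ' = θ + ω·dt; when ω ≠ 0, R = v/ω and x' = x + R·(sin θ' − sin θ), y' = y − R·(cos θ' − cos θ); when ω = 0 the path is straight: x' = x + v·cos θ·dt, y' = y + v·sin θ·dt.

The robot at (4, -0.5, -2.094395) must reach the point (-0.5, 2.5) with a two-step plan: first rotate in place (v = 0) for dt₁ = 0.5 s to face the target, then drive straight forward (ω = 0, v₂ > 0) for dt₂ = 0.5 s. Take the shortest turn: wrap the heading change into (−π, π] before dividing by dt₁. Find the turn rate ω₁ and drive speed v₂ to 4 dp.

ω₁ = -3.2704, v₂ = 10.8167

heading to target = atan2(2.5−-0.5, -0.5−4) = 2.5536
Δθ = wrap(2.5536 − -2.0944) = -1.6352; ω₁ = Δθ/dt₁ = -3.2704
distance = √((-0.5−4)² + (2.5−-0.5)²) = 5.4083; v₂ = distance/dt₂ = 10.8167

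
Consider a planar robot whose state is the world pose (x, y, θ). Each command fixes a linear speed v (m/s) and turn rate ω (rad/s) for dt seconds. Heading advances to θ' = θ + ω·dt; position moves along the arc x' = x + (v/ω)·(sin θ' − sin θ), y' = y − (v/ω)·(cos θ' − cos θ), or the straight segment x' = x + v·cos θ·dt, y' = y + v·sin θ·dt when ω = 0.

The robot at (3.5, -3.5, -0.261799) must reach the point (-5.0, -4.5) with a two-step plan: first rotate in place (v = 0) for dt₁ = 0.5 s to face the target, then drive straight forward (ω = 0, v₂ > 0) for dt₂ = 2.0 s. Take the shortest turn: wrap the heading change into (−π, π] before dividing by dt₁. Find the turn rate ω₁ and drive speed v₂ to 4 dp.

heading to target = atan2(-4.5−-3.5, -5−3.5) = -3.0245
Δθ = wrap(-3.0245 − -0.2618) = -2.7627; ω₁ = Δθ/dt₁ = -5.5254
distance = √((-5−3.5)² + (-4.5−-3.5)²) = 8.5586; v₂ = distance/dt₂ = 4.2793

ω₁ = -5.5254, v₂ = 4.2793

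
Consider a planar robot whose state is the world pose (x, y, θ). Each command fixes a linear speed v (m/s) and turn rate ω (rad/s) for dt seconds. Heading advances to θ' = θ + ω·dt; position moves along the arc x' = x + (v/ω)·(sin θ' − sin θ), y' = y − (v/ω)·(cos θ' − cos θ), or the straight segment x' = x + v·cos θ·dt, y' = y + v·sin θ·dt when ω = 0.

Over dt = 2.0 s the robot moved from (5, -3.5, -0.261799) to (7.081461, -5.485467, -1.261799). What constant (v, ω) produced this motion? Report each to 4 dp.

Δθ = -1.261799 − -0.261799 = -1.000000
ω = Δθ/dt = -1.000000/2.0 = -0.5000
R = Δx/(sin θ' − sin θ) = -3.0000
v = R·ω = -3.0000·-0.5000 = 1.5000

v = 1.5000, ω = -0.5000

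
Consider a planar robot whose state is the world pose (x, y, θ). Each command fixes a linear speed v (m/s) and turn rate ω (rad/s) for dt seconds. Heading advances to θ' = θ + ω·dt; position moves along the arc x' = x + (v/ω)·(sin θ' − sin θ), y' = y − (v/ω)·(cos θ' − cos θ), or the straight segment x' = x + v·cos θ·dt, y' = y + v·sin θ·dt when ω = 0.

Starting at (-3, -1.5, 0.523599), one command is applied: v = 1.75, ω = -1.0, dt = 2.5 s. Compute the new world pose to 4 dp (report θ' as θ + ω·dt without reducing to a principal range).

(-0.5170, -3.7060, -1.9764)

θ' = 0.5236 + -1.0·2.5 = -1.9764
R = v/ω = 1.75/-1.0 = -1.7500
x' = -3 + -1.7500·(sin -1.9764 − sin 0.5236) = -0.5170
y' = -1.5 − -1.7500·(cos -1.9764 − cos 0.5236) = -3.7060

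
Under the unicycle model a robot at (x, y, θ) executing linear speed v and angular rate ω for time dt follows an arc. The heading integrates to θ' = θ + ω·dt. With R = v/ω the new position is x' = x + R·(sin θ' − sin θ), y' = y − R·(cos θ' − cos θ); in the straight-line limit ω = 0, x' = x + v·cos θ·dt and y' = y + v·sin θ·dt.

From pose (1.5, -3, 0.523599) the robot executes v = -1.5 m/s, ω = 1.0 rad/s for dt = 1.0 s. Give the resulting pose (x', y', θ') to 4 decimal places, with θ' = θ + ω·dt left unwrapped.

θ' = 0.5236 + 1.0·1.0 = 1.5236
R = v/ω = -1.5/1.0 = -1.5000
x' = 1.5 + -1.5000·(sin 1.5236 − sin 0.5236) = 0.7517
y' = -3 − -1.5000·(cos 1.5236 − cos 0.5236) = -4.2283

(0.7517, -4.2283, 1.5236)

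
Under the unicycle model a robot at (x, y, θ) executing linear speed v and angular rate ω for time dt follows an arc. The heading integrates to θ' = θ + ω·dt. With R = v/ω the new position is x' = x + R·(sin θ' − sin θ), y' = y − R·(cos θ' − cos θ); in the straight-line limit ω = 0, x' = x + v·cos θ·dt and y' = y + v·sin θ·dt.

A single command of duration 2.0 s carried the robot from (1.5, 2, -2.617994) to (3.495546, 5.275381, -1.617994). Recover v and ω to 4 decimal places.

v = -2.0000, ω = 0.5000

Δθ = -1.617994 − -2.617994 = 1.000000
ω = Δθ/dt = 1.000000/2.0 = 0.5000
R = −Δy/(cos θ' − cos θ) = -4.0000
v = R·ω = -4.0000·0.5000 = -2.0000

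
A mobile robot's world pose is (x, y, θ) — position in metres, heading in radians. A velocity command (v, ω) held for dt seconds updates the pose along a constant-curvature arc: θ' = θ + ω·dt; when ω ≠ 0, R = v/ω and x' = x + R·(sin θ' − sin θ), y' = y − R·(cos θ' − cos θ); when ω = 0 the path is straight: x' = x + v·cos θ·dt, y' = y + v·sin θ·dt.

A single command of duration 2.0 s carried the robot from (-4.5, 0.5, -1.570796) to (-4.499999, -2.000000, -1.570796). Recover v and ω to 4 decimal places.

Δθ = -1.570796 − -1.570796 = 0.000000
ω = Δθ/dt = 0.000000/2.0 = 0.0000
ω = 0 → v = (Δx·cos θ + Δy·sin θ)/dt = 1.2500

v = 1.2500, ω = 0.0000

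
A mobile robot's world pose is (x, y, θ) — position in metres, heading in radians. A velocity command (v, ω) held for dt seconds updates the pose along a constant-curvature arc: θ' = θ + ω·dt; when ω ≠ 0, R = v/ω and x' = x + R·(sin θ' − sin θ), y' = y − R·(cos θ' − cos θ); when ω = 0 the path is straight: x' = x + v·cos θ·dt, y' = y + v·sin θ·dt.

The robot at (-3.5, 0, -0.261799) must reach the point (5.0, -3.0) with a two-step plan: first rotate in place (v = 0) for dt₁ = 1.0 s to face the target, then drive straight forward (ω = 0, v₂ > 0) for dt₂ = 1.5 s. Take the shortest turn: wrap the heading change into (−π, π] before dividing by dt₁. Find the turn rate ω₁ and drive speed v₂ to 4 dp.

ω₁ = -0.0775, v₂ = 6.0093

heading to target = atan2(-3−0, 5−-3.5) = -0.3393
Δθ = wrap(-0.3393 − -0.2618) = -0.0775; ω₁ = Δθ/dt₁ = -0.0775
distance = √((5−-3.5)² + (-3−0)²) = 9.0139; v₂ = distance/dt₂ = 6.0093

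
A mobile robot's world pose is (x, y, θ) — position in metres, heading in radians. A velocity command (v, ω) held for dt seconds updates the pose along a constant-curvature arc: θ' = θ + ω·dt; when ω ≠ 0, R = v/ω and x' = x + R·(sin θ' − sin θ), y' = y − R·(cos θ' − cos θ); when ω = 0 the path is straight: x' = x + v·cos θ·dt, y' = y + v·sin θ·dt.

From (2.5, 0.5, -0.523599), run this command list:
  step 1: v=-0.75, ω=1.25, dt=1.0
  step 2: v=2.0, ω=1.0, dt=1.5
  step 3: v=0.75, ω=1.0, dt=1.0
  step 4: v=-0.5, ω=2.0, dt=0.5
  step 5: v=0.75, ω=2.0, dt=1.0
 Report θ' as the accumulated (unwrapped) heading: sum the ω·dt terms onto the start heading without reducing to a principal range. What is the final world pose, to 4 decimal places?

step 1: θ'=0.7264 (R=-0.6000) → pose (1.8015, 0.4289, 0.7264)
step 2: θ'=2.2264 (R=2.0000) → pose (2.0585, 3.1433, 2.2264)
step 3: θ'=3.2264 (R=0.7500) → pose (1.4004, 3.4334, 3.2264)
step 4: θ'=4.2264 (R=-0.2500) → pose (1.6003, 3.5657, 4.2264)
step 5: θ'=6.2264 (R=0.3750) → pose (1.9106, 3.0162, 6.2264)

(1.9106, 3.0162, 6.2264)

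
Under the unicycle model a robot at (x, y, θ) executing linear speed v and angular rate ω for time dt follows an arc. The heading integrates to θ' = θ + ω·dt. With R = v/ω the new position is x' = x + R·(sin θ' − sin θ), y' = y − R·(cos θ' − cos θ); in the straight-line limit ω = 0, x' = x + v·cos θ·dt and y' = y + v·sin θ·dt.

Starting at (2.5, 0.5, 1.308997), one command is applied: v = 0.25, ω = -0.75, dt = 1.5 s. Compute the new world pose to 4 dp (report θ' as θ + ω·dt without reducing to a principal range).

θ' = 1.3090 + -0.75·1.5 = 0.1840
R = v/ω = 0.25/-0.75 = -0.3333
x' = 2.5 + -0.3333·(sin 0.1840 − sin 1.3090) = 2.7610
y' = 0.5 − -0.3333·(cos 0.1840 − cos 1.3090) = 0.7414

(2.7610, 0.7414, 0.1840)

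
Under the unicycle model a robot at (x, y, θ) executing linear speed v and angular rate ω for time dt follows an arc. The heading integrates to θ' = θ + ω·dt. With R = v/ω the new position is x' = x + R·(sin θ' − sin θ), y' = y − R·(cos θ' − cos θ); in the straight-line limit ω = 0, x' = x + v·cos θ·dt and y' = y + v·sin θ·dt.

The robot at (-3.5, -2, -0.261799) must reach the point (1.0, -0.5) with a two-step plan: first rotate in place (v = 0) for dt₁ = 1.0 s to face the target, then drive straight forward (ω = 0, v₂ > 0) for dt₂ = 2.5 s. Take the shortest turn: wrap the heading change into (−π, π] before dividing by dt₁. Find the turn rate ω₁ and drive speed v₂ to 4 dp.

ω₁ = 0.5835, v₂ = 1.8974

heading to target = atan2(-0.5−-2, 1−-3.5) = 0.3218
Δθ = wrap(0.3218 − -0.2618) = 0.5835; ω₁ = Δθ/dt₁ = 0.5835
distance = √((1−-3.5)² + (-0.5−-2)²) = 4.7434; v₂ = distance/dt₂ = 1.8974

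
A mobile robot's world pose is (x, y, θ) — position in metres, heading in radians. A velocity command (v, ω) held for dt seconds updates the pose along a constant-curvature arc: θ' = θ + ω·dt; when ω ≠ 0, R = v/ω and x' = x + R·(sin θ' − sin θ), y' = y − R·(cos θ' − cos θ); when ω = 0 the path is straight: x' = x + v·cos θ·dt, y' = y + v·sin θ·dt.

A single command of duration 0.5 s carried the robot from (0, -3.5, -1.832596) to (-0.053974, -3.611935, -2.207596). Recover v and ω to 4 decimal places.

v = 0.2500, ω = -0.7500

Δθ = -2.207596 − -1.832596 = -0.375000
ω = Δθ/dt = -0.375000/0.5 = -0.7500
R = −Δy/(cos θ' − cos θ) = -0.3333
v = R·ω = -0.3333·-0.7500 = 0.2500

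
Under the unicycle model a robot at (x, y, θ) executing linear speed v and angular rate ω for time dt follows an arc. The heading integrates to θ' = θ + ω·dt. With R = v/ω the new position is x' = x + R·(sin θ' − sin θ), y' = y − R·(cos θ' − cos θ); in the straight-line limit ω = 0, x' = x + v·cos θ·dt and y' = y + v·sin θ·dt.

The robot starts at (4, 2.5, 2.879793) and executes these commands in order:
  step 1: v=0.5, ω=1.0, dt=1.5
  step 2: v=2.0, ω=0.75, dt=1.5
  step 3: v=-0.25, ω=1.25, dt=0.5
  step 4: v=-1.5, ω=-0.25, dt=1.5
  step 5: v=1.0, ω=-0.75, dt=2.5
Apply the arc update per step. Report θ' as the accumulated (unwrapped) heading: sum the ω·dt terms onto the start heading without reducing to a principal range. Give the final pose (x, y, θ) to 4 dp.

step 1: θ'=4.3798 (R=0.5000) → pose (3.3980, 2.1803, 4.3798)
step 2: θ'=5.5048 (R=2.6667) → pose (4.0462, -0.5892, 5.5048)
step 3: θ'=6.1298 (R=-0.2000) → pose (3.9363, -0.5339, 6.1298)
step 4: θ'=5.7548 (R=6.0000) → pose (1.8282, 0.2139, 5.7548)
step 5: θ'=3.8798 (R=-1.3333) → pose (2.0532, -1.9238, 3.8798)

(2.0532, -1.9238, 3.8798)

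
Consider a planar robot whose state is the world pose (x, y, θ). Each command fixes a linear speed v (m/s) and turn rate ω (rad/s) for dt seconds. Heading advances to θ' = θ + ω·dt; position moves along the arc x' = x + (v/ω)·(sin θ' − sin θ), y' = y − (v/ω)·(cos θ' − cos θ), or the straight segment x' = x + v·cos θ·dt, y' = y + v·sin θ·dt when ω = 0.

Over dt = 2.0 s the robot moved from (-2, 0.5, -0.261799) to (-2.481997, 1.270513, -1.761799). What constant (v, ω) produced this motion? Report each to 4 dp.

Δθ = -1.761799 − -0.261799 = -1.500000
ω = Δθ/dt = -1.500000/2.0 = -0.7500
R = −Δy/(cos θ' − cos θ) = 0.6667
v = R·ω = 0.6667·-0.7500 = -0.5000

v = -0.5000, ω = -0.7500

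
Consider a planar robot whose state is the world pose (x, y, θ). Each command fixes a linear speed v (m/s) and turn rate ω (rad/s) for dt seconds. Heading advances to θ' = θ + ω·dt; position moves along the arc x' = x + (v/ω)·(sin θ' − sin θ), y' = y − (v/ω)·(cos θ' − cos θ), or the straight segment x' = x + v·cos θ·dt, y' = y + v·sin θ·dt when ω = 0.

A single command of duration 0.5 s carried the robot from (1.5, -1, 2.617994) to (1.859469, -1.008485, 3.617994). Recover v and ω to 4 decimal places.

v = -0.7500, ω = 2.0000

Δθ = 3.617994 − 2.617994 = 1.000000
ω = Δθ/dt = 1.000000/0.5 = 2.0000
R = Δx/(sin θ' − sin θ) = -0.3750
v = R·ω = -0.3750·2.0000 = -0.7500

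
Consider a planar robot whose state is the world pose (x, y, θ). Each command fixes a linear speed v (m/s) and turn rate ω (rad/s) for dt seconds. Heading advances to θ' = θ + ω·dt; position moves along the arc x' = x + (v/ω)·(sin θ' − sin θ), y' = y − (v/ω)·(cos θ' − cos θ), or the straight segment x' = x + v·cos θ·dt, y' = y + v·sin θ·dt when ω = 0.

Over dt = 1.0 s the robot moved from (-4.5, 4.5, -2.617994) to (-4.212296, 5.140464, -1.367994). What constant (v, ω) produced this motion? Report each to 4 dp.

v = -0.7500, ω = 1.2500

Δθ = -1.367994 − -2.617994 = 1.250000
ω = Δθ/dt = 1.250000/1.0 = 1.2500
R = −Δy/(cos θ' − cos θ) = -0.6000
v = R·ω = -0.6000·1.2500 = -0.7500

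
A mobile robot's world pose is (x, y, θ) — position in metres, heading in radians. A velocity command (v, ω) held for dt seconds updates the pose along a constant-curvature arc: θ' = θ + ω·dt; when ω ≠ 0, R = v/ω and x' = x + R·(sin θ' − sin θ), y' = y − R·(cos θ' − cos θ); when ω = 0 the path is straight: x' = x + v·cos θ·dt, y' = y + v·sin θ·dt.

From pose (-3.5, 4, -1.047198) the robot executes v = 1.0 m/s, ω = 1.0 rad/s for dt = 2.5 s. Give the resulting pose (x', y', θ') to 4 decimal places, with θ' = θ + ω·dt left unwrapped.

θ' = -1.0472 + 1.0·2.5 = 1.4528
R = v/ω = 1.0/1.0 = 1.0000
x' = -3.5 + 1.0000·(sin 1.4528 − sin -1.0472) = -1.6409
y' = 4 − 1.0000·(cos 1.4528 − cos -1.0472) = 4.3823

(-1.6409, 4.3823, 1.4528)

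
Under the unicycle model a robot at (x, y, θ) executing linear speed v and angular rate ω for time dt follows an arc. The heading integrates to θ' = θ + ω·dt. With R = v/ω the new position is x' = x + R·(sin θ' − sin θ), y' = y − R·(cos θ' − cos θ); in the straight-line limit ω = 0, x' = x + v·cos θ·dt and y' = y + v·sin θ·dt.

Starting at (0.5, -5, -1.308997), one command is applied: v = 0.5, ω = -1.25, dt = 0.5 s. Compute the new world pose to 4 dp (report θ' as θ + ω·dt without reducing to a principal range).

θ' = -1.3090 + -1.25·0.5 = -1.9340
R = v/ω = 0.5/-1.25 = -0.4000
x' = 0.5 + -0.4000·(sin -1.9340 − sin -1.3090) = 0.4875
y' = -5 − -0.4000·(cos -1.9340 − cos -1.3090) = -5.2456

(0.4875, -5.2456, -1.9340)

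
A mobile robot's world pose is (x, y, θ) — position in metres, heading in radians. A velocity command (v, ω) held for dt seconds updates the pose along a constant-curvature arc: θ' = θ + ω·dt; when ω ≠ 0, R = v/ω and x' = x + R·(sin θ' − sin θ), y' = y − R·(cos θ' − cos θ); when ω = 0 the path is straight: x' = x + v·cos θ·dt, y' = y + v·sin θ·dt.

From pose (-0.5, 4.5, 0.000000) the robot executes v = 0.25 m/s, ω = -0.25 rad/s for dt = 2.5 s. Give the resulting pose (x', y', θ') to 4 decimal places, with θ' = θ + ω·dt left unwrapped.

(0.0851, 4.3110, -0.6250)

θ' = 0.0000 + -0.25·2.5 = -0.6250
R = v/ω = 0.25/-0.25 = -1.0000
x' = -0.5 + -1.0000·(sin -0.6250 − sin 0.0000) = 0.0851
y' = 4.5 − -1.0000·(cos -0.6250 − cos 0.0000) = 4.3110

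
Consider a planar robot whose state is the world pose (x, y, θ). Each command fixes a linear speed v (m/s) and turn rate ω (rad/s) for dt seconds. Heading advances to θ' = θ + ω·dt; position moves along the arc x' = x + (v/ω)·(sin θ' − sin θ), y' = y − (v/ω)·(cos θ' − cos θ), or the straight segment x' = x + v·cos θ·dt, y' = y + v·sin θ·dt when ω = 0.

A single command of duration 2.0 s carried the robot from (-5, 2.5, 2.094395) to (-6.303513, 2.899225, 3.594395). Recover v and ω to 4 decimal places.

Δθ = 3.594395 − 2.094395 = 1.500000
ω = Δθ/dt = 1.500000/2.0 = 0.7500
R = Δx/(sin θ' − sin θ) = 1.0000
v = R·ω = 1.0000·0.7500 = 0.7500

v = 0.7500, ω = 0.7500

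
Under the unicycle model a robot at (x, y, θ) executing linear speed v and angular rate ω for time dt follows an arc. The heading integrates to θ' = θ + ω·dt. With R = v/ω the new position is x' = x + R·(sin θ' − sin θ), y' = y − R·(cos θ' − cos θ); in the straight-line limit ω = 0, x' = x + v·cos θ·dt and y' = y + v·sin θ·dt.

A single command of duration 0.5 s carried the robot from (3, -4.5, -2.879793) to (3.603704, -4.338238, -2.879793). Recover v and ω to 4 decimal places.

Δθ = -2.879793 − -2.879793 = 0.000000
ω = Δθ/dt = 0.000000/0.5 = 0.0000
ω = 0 → v = (Δx·cos θ + Δy·sin θ)/dt = -1.2500

v = -1.2500, ω = 0.0000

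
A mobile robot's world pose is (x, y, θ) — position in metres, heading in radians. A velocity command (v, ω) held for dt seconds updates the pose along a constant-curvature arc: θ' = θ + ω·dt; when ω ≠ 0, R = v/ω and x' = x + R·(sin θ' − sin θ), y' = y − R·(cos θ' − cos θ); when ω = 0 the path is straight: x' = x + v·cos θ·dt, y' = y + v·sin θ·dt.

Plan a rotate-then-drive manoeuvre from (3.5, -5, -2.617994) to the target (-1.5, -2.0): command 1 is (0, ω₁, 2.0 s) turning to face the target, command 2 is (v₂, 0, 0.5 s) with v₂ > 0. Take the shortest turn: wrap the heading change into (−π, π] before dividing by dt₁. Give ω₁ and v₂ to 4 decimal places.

ω₁ = -0.5320, v₂ = 11.6619

heading to target = atan2(-2−-5, -1.5−3.5) = 2.6012
Δθ = wrap(2.6012 − -2.6180) = -1.0640; ω₁ = Δθ/dt₁ = -0.5320
distance = √((-1.5−3.5)² + (-2−-5)²) = 5.8310; v₂ = distance/dt₂ = 11.6619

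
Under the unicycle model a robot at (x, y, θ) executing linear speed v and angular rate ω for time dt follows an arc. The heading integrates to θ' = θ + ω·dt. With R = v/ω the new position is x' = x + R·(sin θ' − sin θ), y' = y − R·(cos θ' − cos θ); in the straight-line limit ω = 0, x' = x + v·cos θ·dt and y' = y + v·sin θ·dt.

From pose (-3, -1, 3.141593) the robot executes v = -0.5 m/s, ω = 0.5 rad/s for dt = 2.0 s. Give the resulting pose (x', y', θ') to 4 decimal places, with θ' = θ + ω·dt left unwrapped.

θ' = 3.1416 + 0.5·2.0 = 4.1416
R = v/ω = -0.5/0.5 = -1.0000
x' = -3 + -1.0000·(sin 4.1416 − sin 3.1416) = -2.1585
y' = -1 − -1.0000·(cos 4.1416 − cos 3.1416) = -0.5403

(-2.1585, -0.5403, 4.1416)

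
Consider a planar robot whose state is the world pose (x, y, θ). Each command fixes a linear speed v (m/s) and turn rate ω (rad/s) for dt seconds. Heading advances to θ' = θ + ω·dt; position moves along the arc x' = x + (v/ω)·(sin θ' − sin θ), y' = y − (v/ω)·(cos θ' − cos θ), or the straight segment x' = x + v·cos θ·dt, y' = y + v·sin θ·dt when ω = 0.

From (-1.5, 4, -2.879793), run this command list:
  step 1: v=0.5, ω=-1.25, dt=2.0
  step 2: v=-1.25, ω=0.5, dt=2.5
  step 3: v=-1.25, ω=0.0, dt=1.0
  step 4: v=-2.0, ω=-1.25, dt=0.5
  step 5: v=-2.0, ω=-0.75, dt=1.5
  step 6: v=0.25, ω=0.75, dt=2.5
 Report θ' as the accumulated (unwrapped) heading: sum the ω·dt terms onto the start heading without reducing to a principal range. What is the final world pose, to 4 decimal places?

step 1: θ'=-5.3798 (R=-0.4000) → pose (-1.9177, 4.6339, -5.3798)
step 2: θ'=-4.1298 (R=-2.5000) → pose (-2.0417, 1.7111, -4.1298)
step 3: θ'=-4.1298 (straight) → pose (-1.3540, 0.6673, -4.1298)
step 4: θ'=-4.7548 (R=1.6000) → pose (-1.0915, -0.2808, -4.7548)
step 5: θ'=-5.8798 (R=2.6667) → pose (-2.7090, -2.6204, -5.8798)
step 6: θ'=-4.0048 (R=0.3333) → pose (-2.5865, -2.0972, -4.0048)

(-2.5865, -2.0972, -4.0048)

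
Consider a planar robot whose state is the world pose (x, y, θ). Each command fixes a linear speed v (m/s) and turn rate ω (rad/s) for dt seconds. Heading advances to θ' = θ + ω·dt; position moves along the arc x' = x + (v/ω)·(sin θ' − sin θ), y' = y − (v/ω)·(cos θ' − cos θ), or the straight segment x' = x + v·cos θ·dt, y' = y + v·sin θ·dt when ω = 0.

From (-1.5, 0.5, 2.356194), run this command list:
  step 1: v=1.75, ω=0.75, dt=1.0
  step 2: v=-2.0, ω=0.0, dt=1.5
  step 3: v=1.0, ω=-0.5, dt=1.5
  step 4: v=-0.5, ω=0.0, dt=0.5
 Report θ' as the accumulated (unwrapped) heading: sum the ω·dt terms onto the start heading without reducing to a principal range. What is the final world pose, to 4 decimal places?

(-1.2359, 1.4835, 2.3562)

step 1: θ'=3.1062 (R=2.3333) → pose (-3.0673, 1.1820, 3.1062)
step 2: θ'=3.1062 (straight) → pose (-0.0692, 1.0758, 3.1062)
step 3: θ'=2.3562 (R=-2.0000) → pose (-1.4126, 1.6603, 2.3562)
step 4: θ'=2.3562 (straight) → pose (-1.2359, 1.4835, 2.3562)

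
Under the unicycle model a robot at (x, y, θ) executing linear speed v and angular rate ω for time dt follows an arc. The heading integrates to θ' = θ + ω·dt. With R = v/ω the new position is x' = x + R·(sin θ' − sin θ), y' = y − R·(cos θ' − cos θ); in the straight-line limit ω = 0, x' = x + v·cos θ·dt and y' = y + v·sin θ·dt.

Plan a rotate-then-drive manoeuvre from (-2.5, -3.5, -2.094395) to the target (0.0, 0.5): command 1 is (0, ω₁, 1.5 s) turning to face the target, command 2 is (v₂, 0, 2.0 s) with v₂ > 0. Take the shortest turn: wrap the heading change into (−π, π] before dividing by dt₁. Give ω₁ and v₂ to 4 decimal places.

heading to target = atan2(0.5−-3.5, 0−-2.5) = 1.0122
Δθ = wrap(1.0122 − -2.0944) = 3.1066; ω₁ = Δθ/dt₁ = 2.0711
distance = √((0−-2.5)² + (0.5−-3.5)²) = 4.7170; v₂ = distance/dt₂ = 2.3585

ω₁ = 2.0711, v₂ = 2.3585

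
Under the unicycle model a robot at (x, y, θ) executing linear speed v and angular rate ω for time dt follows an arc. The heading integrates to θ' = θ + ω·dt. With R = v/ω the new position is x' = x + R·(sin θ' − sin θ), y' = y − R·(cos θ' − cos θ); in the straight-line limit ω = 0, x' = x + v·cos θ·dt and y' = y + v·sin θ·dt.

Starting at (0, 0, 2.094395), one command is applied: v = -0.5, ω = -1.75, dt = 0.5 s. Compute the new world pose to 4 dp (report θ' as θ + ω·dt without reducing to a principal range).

(0.0208, -0.2412, 1.2194)

θ' = 2.0944 + -1.75·0.5 = 1.2194
R = v/ω = -0.5/-1.75 = 0.2857
x' = 0 + 0.2857·(sin 1.2194 − sin 2.0944) = 0.0208
y' = 0 − 0.2857·(cos 1.2194 − cos 2.0944) = -0.2412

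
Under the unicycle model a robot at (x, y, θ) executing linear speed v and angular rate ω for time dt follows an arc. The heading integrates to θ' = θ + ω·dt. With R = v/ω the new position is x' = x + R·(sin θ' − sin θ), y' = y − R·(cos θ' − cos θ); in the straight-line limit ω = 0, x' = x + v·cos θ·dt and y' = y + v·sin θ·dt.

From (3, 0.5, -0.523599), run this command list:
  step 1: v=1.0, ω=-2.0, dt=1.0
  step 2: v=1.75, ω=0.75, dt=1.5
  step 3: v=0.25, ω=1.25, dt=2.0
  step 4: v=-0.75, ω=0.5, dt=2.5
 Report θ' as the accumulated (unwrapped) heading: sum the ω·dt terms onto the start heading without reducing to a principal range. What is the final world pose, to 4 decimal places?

step 1: θ'=-2.5236 (R=-0.5000) → pose (3.0397, -0.3405, -2.5236)
step 2: θ'=-1.3986 (R=2.3333) → pose (2.0928, -2.6421, -1.3986)
step 3: θ'=1.1014 (R=0.2000) → pose (2.4682, -2.6983, 1.1014)
step 4: θ'=2.3514 (R=-1.5000) → pose (2.7403, -4.4324, 2.3514)

(2.7403, -4.4324, 2.3514)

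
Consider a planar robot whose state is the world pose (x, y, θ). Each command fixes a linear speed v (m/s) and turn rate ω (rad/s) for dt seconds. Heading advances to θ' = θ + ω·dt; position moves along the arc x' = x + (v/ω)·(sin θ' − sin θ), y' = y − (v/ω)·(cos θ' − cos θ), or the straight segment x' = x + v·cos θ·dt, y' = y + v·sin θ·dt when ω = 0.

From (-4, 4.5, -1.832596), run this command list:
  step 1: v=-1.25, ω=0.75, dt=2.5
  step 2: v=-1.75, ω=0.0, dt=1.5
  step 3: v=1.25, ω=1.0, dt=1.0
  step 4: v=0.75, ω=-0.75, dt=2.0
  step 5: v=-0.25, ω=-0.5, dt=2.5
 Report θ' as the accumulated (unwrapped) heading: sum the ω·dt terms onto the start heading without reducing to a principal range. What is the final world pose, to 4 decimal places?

step 1: θ'=0.0424 (R=-1.6667) → pose (-5.6805, 6.5965, 0.0424)
step 2: θ'=0.0424 (straight) → pose (-8.3032, 6.4853, 0.0424)
step 3: θ'=1.0424 (R=1.2500) → pose (-7.2766, 7.1040, 1.0424)
step 4: θ'=-0.4576 (R=-1.0000) → pose (-5.9712, 7.4969, -0.4576)
step 5: θ'=-1.7076 (R=0.5000) → pose (-6.2457, 8.0137, -1.7076)

(-6.2457, 8.0137, -1.7076)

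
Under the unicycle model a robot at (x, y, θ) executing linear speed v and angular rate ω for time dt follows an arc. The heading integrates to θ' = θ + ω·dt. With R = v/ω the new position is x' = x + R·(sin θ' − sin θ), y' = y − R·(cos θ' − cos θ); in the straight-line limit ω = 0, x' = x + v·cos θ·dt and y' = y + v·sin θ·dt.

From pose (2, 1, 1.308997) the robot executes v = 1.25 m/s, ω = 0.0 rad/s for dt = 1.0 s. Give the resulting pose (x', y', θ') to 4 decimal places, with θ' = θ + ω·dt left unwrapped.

(2.3235, 2.2074, 1.3090)

θ' = 1.3090 + 0.0·1.0 = 1.3090
ω = 0 → straight: x' = 2 + 1.25·cos(1.3090)·1.0 = 2.3235
y' = 1 + 1.25·sin(1.3090)·1.0 = 2.2074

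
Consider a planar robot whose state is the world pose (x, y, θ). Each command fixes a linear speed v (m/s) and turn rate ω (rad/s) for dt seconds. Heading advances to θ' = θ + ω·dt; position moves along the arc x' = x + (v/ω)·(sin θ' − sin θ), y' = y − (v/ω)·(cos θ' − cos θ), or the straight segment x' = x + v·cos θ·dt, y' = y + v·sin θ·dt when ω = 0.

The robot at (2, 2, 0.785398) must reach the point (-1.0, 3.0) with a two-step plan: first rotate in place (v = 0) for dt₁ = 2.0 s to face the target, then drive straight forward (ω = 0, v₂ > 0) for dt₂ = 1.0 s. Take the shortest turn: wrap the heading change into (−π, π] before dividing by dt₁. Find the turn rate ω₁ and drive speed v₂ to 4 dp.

heading to target = atan2(3−2, -1−2) = 2.8198
Δθ = wrap(2.8198 − 0.7854) = 2.0344; ω₁ = Δθ/dt₁ = 1.0172
distance = √((-1−2)² + (3−2)²) = 3.1623; v₂ = distance/dt₂ = 3.1623

ω₁ = 1.0172, v₂ = 3.1623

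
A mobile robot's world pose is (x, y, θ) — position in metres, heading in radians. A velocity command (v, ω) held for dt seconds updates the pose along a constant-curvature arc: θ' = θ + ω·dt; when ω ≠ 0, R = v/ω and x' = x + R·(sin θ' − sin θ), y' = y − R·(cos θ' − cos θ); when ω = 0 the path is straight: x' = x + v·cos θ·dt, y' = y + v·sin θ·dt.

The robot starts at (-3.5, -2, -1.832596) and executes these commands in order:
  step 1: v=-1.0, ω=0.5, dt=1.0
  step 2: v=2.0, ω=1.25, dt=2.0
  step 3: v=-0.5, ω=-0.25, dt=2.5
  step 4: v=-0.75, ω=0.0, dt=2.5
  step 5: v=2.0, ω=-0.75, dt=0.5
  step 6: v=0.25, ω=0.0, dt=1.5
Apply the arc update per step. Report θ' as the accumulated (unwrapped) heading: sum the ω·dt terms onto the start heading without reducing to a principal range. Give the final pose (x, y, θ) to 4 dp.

(-1.5729, -2.7488, 0.1674)

step 1: θ'=-1.3326 (R=-2.0000) → pose (-3.4883, -1.0105, -1.3326)
step 2: θ'=1.1674 (R=1.6000) → pose (-0.4619, -1.2610, 1.1674)
step 3: θ'=0.5424 (R=2.0000) → pose (-1.2690, -2.1889, 0.5424)
step 4: θ'=0.5424 (straight) → pose (-2.8749, -3.1567, 0.5424)
step 5: θ'=0.1674 (R=-2.6667) → pose (-1.9427, -2.8113, 0.1674)
step 6: θ'=0.1674 (straight) → pose (-1.5729, -2.7488, 0.1674)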